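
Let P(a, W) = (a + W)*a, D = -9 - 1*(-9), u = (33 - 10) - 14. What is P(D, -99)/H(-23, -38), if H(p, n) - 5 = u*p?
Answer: 0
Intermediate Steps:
u = 9 (u = 23 - 14 = 9)
H(p, n) = 5 + 9*p
D = 0 (D = -9 + 9 = 0)
P(a, W) = a*(W + a) (P(a, W) = (W + a)*a = a*(W + a))
P(D, -99)/H(-23, -38) = (0*(-99 + 0))/(5 + 9*(-23)) = (0*(-99))/(5 - 207) = 0/(-202) = 0*(-1/202) = 0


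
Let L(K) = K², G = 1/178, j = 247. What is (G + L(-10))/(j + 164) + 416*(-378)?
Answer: -11503931383/73158 ≈ -1.5725e+5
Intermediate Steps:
G = 1/178 ≈ 0.0056180
(G + L(-10))/(j + 164) + 416*(-378) = (1/178 + (-10)²)/(247 + 164) + 416*(-378) = (1/178 + 100)/411 - 157248 = (17801/178)*(1/411) - 157248 = 17801/73158 - 157248 = -11503931383/73158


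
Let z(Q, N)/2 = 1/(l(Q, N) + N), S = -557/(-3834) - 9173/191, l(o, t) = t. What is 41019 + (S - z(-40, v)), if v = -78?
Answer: 195018941516/4759911 ≈ 40971.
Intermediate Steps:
S = -35062895/732294 (S = -557*(-1/3834) - 9173*1/191 = 557/3834 - 9173/191 = -35062895/732294 ≈ -47.881)
z(Q, N) = 1/N (z(Q, N) = 2/(N + N) = 2/((2*N)) = 2*(1/(2*N)) = 1/N)
41019 + (S - z(-40, v)) = 41019 + (-35062895/732294 - 1/(-78)) = 41019 + (-35062895/732294 - 1*(-1/78)) = 41019 + (-35062895/732294 + 1/78) = 41019 - 227847793/4759911 = 195018941516/4759911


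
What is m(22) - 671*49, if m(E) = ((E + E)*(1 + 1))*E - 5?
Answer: -30948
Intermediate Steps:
m(E) = -5 + 4*E² (m(E) = ((2*E)*2)*E - 5 = (4*E)*E - 5 = 4*E² - 5 = -5 + 4*E²)
m(22) - 671*49 = (-5 + 4*22²) - 671*49 = (-5 + 4*484) - 32879 = (-5 + 1936) - 32879 = 1931 - 32879 = -30948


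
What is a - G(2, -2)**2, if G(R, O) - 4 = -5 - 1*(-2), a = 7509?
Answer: 7508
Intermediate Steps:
G(R, O) = 1 (G(R, O) = 4 + (-5 - 1*(-2)) = 4 + (-5 + 2) = 4 - 3 = 1)
a - G(2, -2)**2 = 7509 - 1*1**2 = 7509 - 1*1 = 7509 - 1 = 7508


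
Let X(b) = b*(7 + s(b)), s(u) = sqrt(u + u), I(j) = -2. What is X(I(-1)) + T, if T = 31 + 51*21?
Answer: 1088 - 4*I ≈ 1088.0 - 4.0*I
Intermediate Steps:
s(u) = sqrt(2)*sqrt(u) (s(u) = sqrt(2*u) = sqrt(2)*sqrt(u))
X(b) = b*(7 + sqrt(2)*sqrt(b))
T = 1102 (T = 31 + 1071 = 1102)
X(I(-1)) + T = -2*(7 + sqrt(2)*sqrt(-2)) + 1102 = -2*(7 + sqrt(2)*(I*sqrt(2))) + 1102 = -2*(7 + 2*I) + 1102 = (-14 - 4*I) + 1102 = 1088 - 4*I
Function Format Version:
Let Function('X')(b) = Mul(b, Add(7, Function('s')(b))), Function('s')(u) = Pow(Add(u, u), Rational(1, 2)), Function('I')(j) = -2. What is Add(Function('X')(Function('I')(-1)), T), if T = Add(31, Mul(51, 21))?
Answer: Add(1088, Mul(-4, I)) ≈ Add(1088.0, Mul(-4.0000, I))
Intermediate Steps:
Function('s')(u) = Mul(Pow(2, Rational(1, 2)), Pow(u, Rational(1, 2))) (Function('s')(u) = Pow(Mul(2, u), Rational(1, 2)) = Mul(Pow(2, Rational(1, 2)), Pow(u, Rational(1, 2))))
Function('X')(b) = Mul(b, Add(7, Mul(Pow(2, Rational(1, 2)), Pow(b, Rational(1, 2)))))
T = 1102 (T = Add(31, 1071) = 1102)
Add(Function('X')(Function('I')(-1)), T) = Add(Mul(-2, Add(7, Mul(Pow(2, Rational(1, 2)), Pow(-2, Rational(1, 2))))), 1102) = Add(Mul(-2, Add(7, Mul(Pow(2, Rational(1, 2)), Mul(I, Pow(2, Rational(1, 2)))))), 1102) = Add(Mul(-2, Add(7, Mul(2, I))), 1102) = Add(Add(-14, Mul(-4, I)), 1102) = Add(1088, Mul(-4, I))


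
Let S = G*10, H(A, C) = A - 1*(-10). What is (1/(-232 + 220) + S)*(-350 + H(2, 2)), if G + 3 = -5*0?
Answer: 61009/6 ≈ 10168.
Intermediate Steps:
G = -3 (G = -3 - 5*0 = -3 + 0 = -3)
H(A, C) = 10 + A (H(A, C) = A + 10 = 10 + A)
S = -30 (S = -3*10 = -30)
(1/(-232 + 220) + S)*(-350 + H(2, 2)) = (1/(-232 + 220) - 30)*(-350 + (10 + 2)) = (1/(-12) - 30)*(-350 + 12) = (-1/12 - 30)*(-338) = -361/12*(-338) = 61009/6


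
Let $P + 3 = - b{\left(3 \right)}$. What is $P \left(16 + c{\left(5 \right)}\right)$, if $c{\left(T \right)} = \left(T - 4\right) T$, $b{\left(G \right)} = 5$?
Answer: $-168$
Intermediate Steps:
$c{\left(T \right)} = T \left(-4 + T\right)$ ($c{\left(T \right)} = \left(-4 + T\right) T = T \left(-4 + T\right)$)
$P = -8$ ($P = -3 - 5 = -8$)
$P \left(16 + c{\left(5 \right)}\right) = - 8 \left(16 + 5 \left(-4 + 5\right)\right) = - 8 \left(16 + 5 \cdot 1\right) = - 8 \left(16 + 5\right) = \left(-8\right) 21 = -168$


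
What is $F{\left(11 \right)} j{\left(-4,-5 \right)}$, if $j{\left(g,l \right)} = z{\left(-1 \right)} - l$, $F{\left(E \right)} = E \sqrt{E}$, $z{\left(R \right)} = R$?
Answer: $44 \sqrt{11} \approx 145.93$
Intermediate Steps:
$F{\left(E \right)} = E^{\frac{3}{2}}$
$j{\left(g,l \right)} = -1 - l$
$F{\left(11 \right)} j{\left(-4,-5 \right)} = 11^{\frac{3}{2}} \left(-1 - -5\right) = 11 \sqrt{11} \left(-1 + 5\right) = 11 \sqrt{11} \cdot 4 = 44 \sqrt{11}$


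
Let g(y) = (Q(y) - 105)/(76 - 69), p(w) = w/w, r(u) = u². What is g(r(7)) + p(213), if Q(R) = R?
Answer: -7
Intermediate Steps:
p(w) = 1
g(y) = -15 + y/7 (g(y) = (y - 105)/(76 - 69) = (-105 + y)/7 = (-105 + y)*(⅐) = -15 + y/7)
g(r(7)) + p(213) = (-15 + (⅐)*7²) + 1 = (-15 + (⅐)*49) + 1 = (-15 + 7) + 1 = -8 + 1 = -7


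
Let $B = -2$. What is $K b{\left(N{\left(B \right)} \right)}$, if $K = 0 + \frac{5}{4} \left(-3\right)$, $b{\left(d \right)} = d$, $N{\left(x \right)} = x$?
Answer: $\frac{15}{2} \approx 7.5$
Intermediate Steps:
$K = - \frac{15}{4}$ ($K = 0 + 5 \cdot \frac{1}{4} \left(-3\right) = 0 + \frac{5}{4} \left(-3\right) = 0 - \frac{15}{4} = - \frac{15}{4} \approx -3.75$)
$K b{\left(N{\left(B \right)} \right)} = \left(- \frac{15}{4}\right) \left(-2\right) = \frac{15}{2}$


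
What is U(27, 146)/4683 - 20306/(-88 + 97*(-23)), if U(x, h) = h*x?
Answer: 34744832/3619959 ≈ 9.5981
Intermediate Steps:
U(27, 146)/4683 - 20306/(-88 + 97*(-23)) = (146*27)/4683 - 20306/(-88 + 97*(-23)) = 3942*(1/4683) - 20306/(-88 - 2231) = 1314/1561 - 20306/(-2319) = 1314/1561 - 20306*(-1/2319) = 1314/1561 + 20306/2319 = 34744832/3619959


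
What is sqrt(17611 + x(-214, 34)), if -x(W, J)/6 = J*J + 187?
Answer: sqrt(9553) ≈ 97.740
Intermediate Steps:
x(W, J) = -1122 - 6*J**2 (x(W, J) = -6*(J*J + 187) = -6*(J**2 + 187) = -6*(187 + J**2) = -1122 - 6*J**2)
sqrt(17611 + x(-214, 34)) = sqrt(17611 + (-1122 - 6*34**2)) = sqrt(17611 + (-1122 - 6*1156)) = sqrt(17611 + (-1122 - 6936)) = sqrt(17611 - 8058) = sqrt(9553)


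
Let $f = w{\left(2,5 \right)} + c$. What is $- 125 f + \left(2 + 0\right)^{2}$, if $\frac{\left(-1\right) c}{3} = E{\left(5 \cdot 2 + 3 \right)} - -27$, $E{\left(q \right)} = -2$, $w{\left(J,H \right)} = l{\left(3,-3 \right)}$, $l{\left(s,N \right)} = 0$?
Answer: $9379$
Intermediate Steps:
$w{\left(J,H \right)} = 0$
$c = -75$ ($c = - 3 \left(-2 - -27\right) = - 3 \left(-2 + 27\right) = \left(-3\right) 25 = -75$)
$f = -75$ ($f = 0 - 75 = -75$)
$- 125 f + \left(2 + 0\right)^{2} = \left(-125\right) \left(-75\right) + \left(2 + 0\right)^{2} = 9375 + 2^{2} = 9375 + 4 = 9379$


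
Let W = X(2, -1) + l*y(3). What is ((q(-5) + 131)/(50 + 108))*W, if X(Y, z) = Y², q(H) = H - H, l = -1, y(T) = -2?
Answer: 393/79 ≈ 4.9747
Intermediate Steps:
q(H) = 0
W = 6 (W = 2² - 1*(-2) = 4 + 2 = 6)
((q(-5) + 131)/(50 + 108))*W = ((0 + 131)/(50 + 108))*6 = (131/158)*6 = 393/79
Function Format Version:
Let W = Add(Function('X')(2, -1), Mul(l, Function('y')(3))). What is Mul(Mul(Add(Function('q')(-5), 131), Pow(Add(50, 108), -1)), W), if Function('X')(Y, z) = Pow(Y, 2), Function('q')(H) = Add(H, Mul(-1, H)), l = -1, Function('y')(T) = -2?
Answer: Rational(393, 79) ≈ 4.9747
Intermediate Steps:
Function('q')(H) = 0
W = 6 (W = Add(Pow(2, 2), Mul(-1, -2)) = Add(4, 2) = 6)
Mul(Mul(Add(Function('q')(-5), 131), Pow(Add(50, 108), -1)), W) = Mul(Mul(Add(0, 131), Pow(Add(50, 108), -1)), 6) = Mul(Mul(131, Pow(158, -1)), 6) = Mul(Mul(131, Rational(1, 158)), 6) = Mul(Rational(131, 158), 6) = Rational(393, 79)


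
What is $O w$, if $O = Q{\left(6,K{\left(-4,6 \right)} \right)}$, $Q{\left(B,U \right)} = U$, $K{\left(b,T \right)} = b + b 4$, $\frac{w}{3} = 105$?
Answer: $-6300$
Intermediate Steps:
$w = 315$ ($w = 3 \cdot 105 = 315$)
$K{\left(b,T \right)} = 5 b$ ($K{\left(b,T \right)} = b + 4 b = 5 b$)
$O = -20$ ($O = 5 \left(-4\right) = -20$)
$O w = \left(-20\right) 315 = -6300$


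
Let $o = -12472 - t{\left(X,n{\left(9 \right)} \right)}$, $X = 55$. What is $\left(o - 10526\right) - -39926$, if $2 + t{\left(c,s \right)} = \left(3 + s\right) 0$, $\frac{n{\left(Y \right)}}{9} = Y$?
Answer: $16930$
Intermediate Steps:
$n{\left(Y \right)} = 9 Y$
$t{\left(c,s \right)} = -2$ ($t{\left(c,s \right)} = -2 + \left(3 + s\right) 0 = -2 + 0 = -2$)
$o = -12470$ ($o = -12472 - -2 = -12472 + 2 = -12470$)
$\left(o - 10526\right) - -39926 = \left(-12470 - 10526\right) - -39926 = \left(-12470 - 10526\right) + 39926 = -22996 + 39926 = 16930$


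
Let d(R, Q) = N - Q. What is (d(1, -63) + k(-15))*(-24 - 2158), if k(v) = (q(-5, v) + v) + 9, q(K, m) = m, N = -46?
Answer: 8728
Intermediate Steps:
d(R, Q) = -46 - Q
k(v) = 9 + 2*v (k(v) = (v + v) + 9 = 2*v + 9 = 9 + 2*v)
(d(1, -63) + k(-15))*(-24 - 2158) = ((-46 - 1*(-63)) + (9 + 2*(-15)))*(-24 - 2158) = ((-46 + 63) + (9 - 30))*(-2182) = (17 - 21)*(-2182) = -4*(-2182) = 8728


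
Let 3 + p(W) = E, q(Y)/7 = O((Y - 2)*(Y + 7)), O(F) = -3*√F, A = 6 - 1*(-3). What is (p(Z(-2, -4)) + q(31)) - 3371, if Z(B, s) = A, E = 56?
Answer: -3318 - 21*√1102 ≈ -4015.1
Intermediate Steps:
A = 9 (A = 6 + 3 = 9)
Z(B, s) = 9
q(Y) = -21*√((-2 + Y)*(7 + Y)) (q(Y) = 7*(-3*√((Y - 2)*(Y + 7))) = 7*(-3*√((-2 + Y)*(7 + Y))) = -21*√((-2 + Y)*(7 + Y)))
p(W) = 53 (p(W) = -3 + 56 = 53)
(p(Z(-2, -4)) + q(31)) - 3371 = (53 - 21*√(-14 + 31² + 5*31)) - 3371 = (53 - 21*√(-14 + 961 + 155)) - 3371 = (53 - 21*√1102) - 3371 = -3318 - 21*√1102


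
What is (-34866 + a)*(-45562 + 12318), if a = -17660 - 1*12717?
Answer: 2168938292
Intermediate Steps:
a = -30377 (a = -17660 - 12717 = -30377)
(-34866 + a)*(-45562 + 12318) = (-34866 - 30377)*(-45562 + 12318) = -65243*(-33244) = 2168938292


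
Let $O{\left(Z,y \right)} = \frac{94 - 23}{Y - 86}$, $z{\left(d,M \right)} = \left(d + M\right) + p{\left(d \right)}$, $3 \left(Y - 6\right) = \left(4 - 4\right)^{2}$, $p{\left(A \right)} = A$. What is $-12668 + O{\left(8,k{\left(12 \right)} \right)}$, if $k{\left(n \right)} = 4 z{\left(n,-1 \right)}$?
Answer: $- \frac{1013511}{80} \approx -12669.0$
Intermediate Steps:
$Y = 6$ ($Y = 6 + \frac{\left(4 - 4\right)^{2}}{3} = 6 + \frac{0^{2}}{3} = 6 + \frac{1}{3} \cdot 0 = 6 + 0 = 6$)
$z{\left(d,M \right)} = M + 2 d$ ($z{\left(d,M \right)} = \left(d + M\right) + d = \left(M + d\right) + d = M + 2 d$)
$k{\left(n \right)} = -4 + 8 n$ ($k{\left(n \right)} = 4 \left(-1 + 2 n\right) = -4 + 8 n$)
$O{\left(Z,y \right)} = - \frac{71}{80}$ ($O{\left(Z,y \right)} = \frac{94 - 23}{6 - 86} = \frac{71}{-80} = 71 \left(- \frac{1}{80}\right) = - \frac{71}{80}$)
$-12668 + O{\left(8,k{\left(12 \right)} \right)} = -12668 - \frac{71}{80} = - \frac{1013511}{80}$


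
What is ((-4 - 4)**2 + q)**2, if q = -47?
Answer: 289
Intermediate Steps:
((-4 - 4)**2 + q)**2 = ((-4 - 4)**2 - 47)**2 = ((-8)**2 - 47)**2 = (64 - 47)**2 = 17**2 = 289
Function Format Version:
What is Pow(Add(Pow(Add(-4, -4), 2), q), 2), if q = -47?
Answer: 289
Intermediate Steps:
Pow(Add(Pow(Add(-4, -4), 2), q), 2) = Pow(Add(Pow(Add(-4, -4), 2), -47), 2) = Pow(Add(Pow(-8, 2), -47), 2) = Pow(Add(64, -47), 2) = Pow(17, 2) = 289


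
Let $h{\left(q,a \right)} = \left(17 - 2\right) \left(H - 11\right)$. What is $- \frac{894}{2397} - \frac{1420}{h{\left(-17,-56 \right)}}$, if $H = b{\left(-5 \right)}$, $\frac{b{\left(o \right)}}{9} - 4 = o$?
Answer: $\frac{52259}{11985} \approx 4.3604$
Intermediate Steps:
$b{\left(o \right)} = 36 + 9 o$
$H = -9$ ($H = 36 + 9 \left(-5\right) = 36 - 45 = -9$)
$h{\left(q,a \right)} = -300$ ($h{\left(q,a \right)} = \left(17 - 2\right) \left(-9 - 11\right) = 15 \left(-20\right) = -300$)
$- \frac{894}{2397} - \frac{1420}{h{\left(-17,-56 \right)}} = - \frac{894}{2397} - \frac{1420}{-300} = \left(-894\right) \frac{1}{2397} - - \frac{71}{15} = - \frac{298}{799} + \frac{71}{15} = \frac{52259}{11985}$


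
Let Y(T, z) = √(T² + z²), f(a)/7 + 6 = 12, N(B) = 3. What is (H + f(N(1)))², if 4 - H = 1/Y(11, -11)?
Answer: (1012 - √2)²/484 ≈ 2110.1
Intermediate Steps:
f(a) = 42 (f(a) = -42 + 7*12 = -42 + 84 = 42)
H = 4 - √2/22 (H = 4 - 1/(√(11² + (-11)²)) = 4 - 1/(√(121 + 121)) = 4 - 1/(√242) = 4 - 1/(11*√2) = 4 - √2/22 ≈ 3.9357)
(H + f(N(1)))² = ((4 - √2/22) + 42)² = (46 - √2/22)²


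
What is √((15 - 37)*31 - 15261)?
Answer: I*√15943 ≈ 126.27*I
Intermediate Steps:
√((15 - 37)*31 - 15261) = √(-22*31 - 15261) = √(-682 - 15261) = √(-15943) = I*√15943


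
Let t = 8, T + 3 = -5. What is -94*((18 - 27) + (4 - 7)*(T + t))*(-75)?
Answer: -63450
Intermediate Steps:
T = -8 (T = -3 - 5 = -8)
-94*((18 - 27) + (4 - 7)*(T + t))*(-75) = -94*((18 - 27) + (4 - 7)*(-8 + 8))*(-75) = -94*(-9 - 3*0)*(-75) = -94*(-9 + 0)*(-75) = -94*(-9)*(-75) = 846*(-75) = -63450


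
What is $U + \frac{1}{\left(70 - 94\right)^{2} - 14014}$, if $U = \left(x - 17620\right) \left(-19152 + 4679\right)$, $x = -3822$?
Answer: $\frac{4170215426907}{13438} \approx 3.1033 \cdot 10^{8}$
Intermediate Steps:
$U = 310330066$ ($U = \left(-3822 - 17620\right) \left(-19152 + 4679\right) = \left(-21442\right) \left(-14473\right) = 310330066$)
$U + \frac{1}{\left(70 - 94\right)^{2} - 14014} = 310330066 + \frac{1}{\left(70 - 94\right)^{2} - 14014} = 310330066 + \frac{1}{\left(-24\right)^{2} - 14014} = 310330066 + \frac{1}{576 - 14014} = 310330066 + \frac{1}{-13438} = 310330066 - \frac{1}{13438} = \frac{4170215426907}{13438}$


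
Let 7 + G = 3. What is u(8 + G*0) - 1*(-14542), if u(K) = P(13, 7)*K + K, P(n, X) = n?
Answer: 14654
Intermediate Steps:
G = -4 (G = -7 + 3 = -4)
u(K) = 14*K (u(K) = 13*K + K = 14*K)
u(8 + G*0) - 1*(-14542) = 14*(8 - 4*0) - 1*(-14542) = 14*(8 + 0) + 14542 = 14*8 + 14542 = 112 + 14542 = 14654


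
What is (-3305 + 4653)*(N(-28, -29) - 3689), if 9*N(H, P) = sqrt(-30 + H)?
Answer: -4972772 + 1348*I*sqrt(58)/9 ≈ -4.9728e+6 + 1140.7*I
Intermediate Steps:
N(H, P) = sqrt(-30 + H)/9
(-3305 + 4653)*(N(-28, -29) - 3689) = (-3305 + 4653)*(sqrt(-30 - 28)/9 - 3689) = 1348*(sqrt(-58)/9 - 3689) = 1348*((I*sqrt(58))/9 - 3689) = 1348*(I*sqrt(58)/9 - 3689) = 1348*(-3689 + I*sqrt(58)/9) = -4972772 + 1348*I*sqrt(58)/9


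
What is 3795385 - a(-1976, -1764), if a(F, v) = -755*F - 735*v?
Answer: 1006965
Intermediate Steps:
3795385 - a(-1976, -1764) = 3795385 - (-755*(-1976) - 735*(-1764)) = 3795385 - (1491880 + 1296540) = 3795385 - 1*2788420 = 3795385 - 2788420 = 1006965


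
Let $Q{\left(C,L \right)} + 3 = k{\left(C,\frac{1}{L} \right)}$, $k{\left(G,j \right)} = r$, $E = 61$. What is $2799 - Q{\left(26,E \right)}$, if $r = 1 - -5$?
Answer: $2796$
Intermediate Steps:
$r = 6$ ($r = 1 + 5 = 6$)
$k{\left(G,j \right)} = 6$
$Q{\left(C,L \right)} = 3$ ($Q{\left(C,L \right)} = -3 + 6 = 3$)
$2799 - Q{\left(26,E \right)} = 2799 - 3 = 2796$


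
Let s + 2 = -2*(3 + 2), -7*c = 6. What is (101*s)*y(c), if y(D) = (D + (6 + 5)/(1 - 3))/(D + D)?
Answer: -8989/2 ≈ -4494.5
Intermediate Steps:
c = -6/7 (c = -⅐*6 = -6/7 ≈ -0.85714)
y(D) = (-11/2 + D)/(2*D) (y(D) = (D + 11/(-2))/((2*D)) = (D + 11*(-½))*(1/(2*D)) = (D - 11/2)*(1/(2*D)) = (-11/2 + D)*(1/(2*D)) = (-11/2 + D)/(2*D))
s = -12 (s = -2 - 2*(3 + 2) = -2 - 2*5 = -2 - 10 = -12)
(101*s)*y(c) = (101*(-12))*((-11 + 2*(-6/7))/(4*(-6/7))) = -303*(-7)*(-11 - 12/7)/6 = -303*(-7)*(-89)/(6*7) = -1212*89/24 = -8989/2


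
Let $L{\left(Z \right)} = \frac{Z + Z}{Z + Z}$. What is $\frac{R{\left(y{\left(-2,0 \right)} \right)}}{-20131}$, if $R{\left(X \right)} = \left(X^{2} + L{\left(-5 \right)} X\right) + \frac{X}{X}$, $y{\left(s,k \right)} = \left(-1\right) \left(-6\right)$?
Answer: $- \frac{43}{20131} \approx -0.002136$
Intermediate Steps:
$L{\left(Z \right)} = 1$ ($L{\left(Z \right)} = \frac{2 Z}{2 Z} = 2 Z \frac{1}{2 Z} = 1$)
$y{\left(s,k \right)} = 6$
$R{\left(X \right)} = 1 + X + X^{2}$ ($R{\left(X \right)} = \left(X^{2} + 1 X\right) + \frac{X}{X} = \left(X^{2} + X\right) + 1 = \left(X + X^{2}\right) + 1 = 1 + X + X^{2}$)
$\frac{R{\left(y{\left(-2,0 \right)} \right)}}{-20131} = \frac{1 + 6 + 6^{2}}{-20131} = \left(1 + 6 + 36\right) \left(- \frac{1}{20131}\right) = 43 \left(- \frac{1}{20131}\right) = - \frac{43}{20131}$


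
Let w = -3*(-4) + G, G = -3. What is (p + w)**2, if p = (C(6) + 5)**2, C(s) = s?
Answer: 16900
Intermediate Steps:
p = 121 (p = (6 + 5)**2 = 11**2 = 121)
w = 9 (w = -3*(-4) - 3 = 12 - 3 = 9)
(p + w)**2 = (121 + 9)**2 = 130**2 = 16900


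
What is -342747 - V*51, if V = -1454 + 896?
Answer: -314289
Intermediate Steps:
V = -558
-342747 - V*51 = -342747 - (-558)*51 = -342747 - 1*(-28458) = -342747 + 28458 = -314289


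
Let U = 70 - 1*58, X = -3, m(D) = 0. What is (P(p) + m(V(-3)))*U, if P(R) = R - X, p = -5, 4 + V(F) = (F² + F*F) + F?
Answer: -24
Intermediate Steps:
V(F) = -4 + F + 2*F² (V(F) = -4 + ((F² + F*F) + F) = -4 + ((F² + F²) + F) = -4 + (2*F² + F) = -4 + (F + 2*F²) = -4 + F + 2*F²)
P(R) = 3 + R (P(R) = R - 1*(-3) = R + 3 = 3 + R)
U = 12 (U = 70 - 58 = 12)
(P(p) + m(V(-3)))*U = ((3 - 5) + 0)*12 = (-2 + 0)*12 = -2*12 = -24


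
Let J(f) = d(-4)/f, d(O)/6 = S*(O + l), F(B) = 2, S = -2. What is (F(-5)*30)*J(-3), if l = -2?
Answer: -1440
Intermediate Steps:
d(O) = 24 - 12*O (d(O) = 6*(-2*(O - 2)) = 6*(-2*(-2 + O)) = 6*(4 - 2*O) = 24 - 12*O)
J(f) = 72/f (J(f) = (24 - 12*(-4))/f = (24 + 48)/f = 72/f)
(F(-5)*30)*J(-3) = (2*30)*(72/(-3)) = 60*(72*(-1/3)) = 60*(-24) = -1440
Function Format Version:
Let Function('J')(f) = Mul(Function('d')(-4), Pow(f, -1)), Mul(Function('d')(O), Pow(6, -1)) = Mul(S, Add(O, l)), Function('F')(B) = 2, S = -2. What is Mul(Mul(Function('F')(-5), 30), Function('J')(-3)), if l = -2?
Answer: -1440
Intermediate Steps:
Function('d')(O) = Add(24, Mul(-12, O)) (Function('d')(O) = Mul(6, Mul(-2, Add(O, -2))) = Mul(6, Mul(-2, Add(-2, O))) = Mul(6, Add(4, Mul(-2, O))) = Add(24, Mul(-12, O)))
Function('J')(f) = Mul(72, Pow(f, -1)) (Function('J')(f) = Mul(Add(24, Mul(-12, -4)), Pow(f, -1)) = Mul(Add(24, 48), Pow(f, -1)) = Mul(72, Pow(f, -1)))
Mul(Mul(Function('F')(-5), 30), Function('J')(-3)) = Mul(Mul(2, 30), Mul(72, Pow(-3, -1))) = Mul(60, Mul(72, Rational(-1, 3))) = Mul(60, -24) = -1440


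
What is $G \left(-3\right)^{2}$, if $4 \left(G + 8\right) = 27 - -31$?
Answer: $\frac{117}{2} \approx 58.5$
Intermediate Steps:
$G = \frac{13}{2}$ ($G = -8 + \frac{27 - -31}{4} = -8 + \frac{27 + 31}{4} = -8 + \frac{1}{4} \cdot 58 = -8 + \frac{29}{2} = \frac{13}{2} \approx 6.5$)
$G \left(-3\right)^{2} = \frac{13 \left(-3\right)^{2}}{2} = \frac{13}{2} \cdot 9 = \frac{117}{2}$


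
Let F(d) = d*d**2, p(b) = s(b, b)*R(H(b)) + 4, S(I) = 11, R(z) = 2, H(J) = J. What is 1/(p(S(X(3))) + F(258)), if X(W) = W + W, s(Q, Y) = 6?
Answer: 1/17173528 ≈ 5.8229e-8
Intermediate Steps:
X(W) = 2*W
p(b) = 16 (p(b) = 6*2 + 4 = 12 + 4 = 16)
F(d) = d**3
1/(p(S(X(3))) + F(258)) = 1/(16 + 258**3) = 1/(16 + 17173512) = 1/17173528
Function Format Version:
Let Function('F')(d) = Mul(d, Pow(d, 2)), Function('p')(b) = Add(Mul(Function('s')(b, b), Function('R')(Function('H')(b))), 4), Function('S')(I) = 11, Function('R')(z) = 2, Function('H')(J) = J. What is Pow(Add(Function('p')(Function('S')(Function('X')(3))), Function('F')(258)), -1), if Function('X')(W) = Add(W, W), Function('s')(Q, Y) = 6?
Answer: Rational(1, 17173528) ≈ 5.8229e-8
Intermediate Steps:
Function('X')(W) = Mul(2, W)
Function('p')(b) = 16 (Function('p')(b) = Add(Mul(6, 2), 4) = Add(12, 4) = 16)
Function('F')(d) = Pow(d, 3)
Pow(Add(Function('p')(Function('S')(Function('X')(3))), Function('F')(258)), -1) = Pow(Add(16, Pow(258, 3)), -1) = Pow(Add(16, 17173512), -1) = Pow(17173528, -1) = Rational(1, 17173528)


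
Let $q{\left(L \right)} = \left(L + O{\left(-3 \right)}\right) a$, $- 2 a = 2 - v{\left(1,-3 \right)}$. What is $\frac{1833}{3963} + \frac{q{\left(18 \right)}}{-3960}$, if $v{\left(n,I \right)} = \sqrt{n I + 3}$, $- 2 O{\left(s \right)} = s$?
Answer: $\frac{1630213}{3487440} \approx 0.46745$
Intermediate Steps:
$O{\left(s \right)} = - \frac{s}{2}$
$v{\left(n,I \right)} = \sqrt{3 + I n}$ ($v{\left(n,I \right)} = \sqrt{I n + 3} = \sqrt{3 + I n}$)
$a = -1$ ($a = - \frac{2 - \sqrt{3 - 3}}{2} = - \frac{2 - \sqrt{0}}{2} = - \frac{2 - 0}{2} = - \frac{2 + 0}{2} = \left(- \frac{1}{2}\right) 2 = -1$)
$q{\left(L \right)} = - \frac{3}{2} - L$ ($q{\left(L \right)} = \left(L - - \frac{3}{2}\right) \left(-1\right) = \left(L + \frac{3}{2}\right) \left(-1\right) = \left(\frac{3}{2} + L\right) \left(-1\right) = - \frac{3}{2} - L$)
$\frac{1833}{3963} + \frac{q{\left(18 \right)}}{-3960} = \frac{1833}{3963} + \frac{- \frac{3}{2} - 18}{-3960} = 1833 \cdot \frac{1}{3963} + \left(- \frac{3}{2} - 18\right) \left(- \frac{1}{3960}\right) = \frac{611}{1321} - - \frac{13}{2640} = \frac{611}{1321} + \frac{13}{2640} = \frac{1630213}{3487440}$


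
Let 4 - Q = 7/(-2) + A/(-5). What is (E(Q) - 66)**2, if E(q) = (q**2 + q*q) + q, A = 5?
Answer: 7569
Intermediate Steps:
Q = 17/2 (Q = 4 - (7/(-2) + 5/(-5)) = 4 - (7*(-1/2) + 5*(-1/5)) = 4 - (-7/2 - 1) = 4 - 1*(-9/2) = 4 + 9/2 = 17/2 ≈ 8.5000)
E(q) = q + 2*q**2 (E(q) = (q**2 + q**2) + q = 2*q**2 + q = q + 2*q**2)
(E(Q) - 66)**2 = (17*(1 + 2*(17/2))/2 - 66)**2 = (17*(1 + 17)/2 - 66)**2 = ((17/2)*18 - 66)**2 = (153 - 66)**2 = 87**2 = 7569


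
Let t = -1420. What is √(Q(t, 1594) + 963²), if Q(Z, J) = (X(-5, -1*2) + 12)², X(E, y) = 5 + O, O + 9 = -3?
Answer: √927394 ≈ 963.01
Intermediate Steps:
O = -12 (O = -9 - 3 = -12)
X(E, y) = -7 (X(E, y) = 5 - 12 = -7)
Q(Z, J) = 25 (Q(Z, J) = (-7 + 12)² = 5² = 25)
√(Q(t, 1594) + 963²) = √(25 + 963²) = √(25 + 927369) = √927394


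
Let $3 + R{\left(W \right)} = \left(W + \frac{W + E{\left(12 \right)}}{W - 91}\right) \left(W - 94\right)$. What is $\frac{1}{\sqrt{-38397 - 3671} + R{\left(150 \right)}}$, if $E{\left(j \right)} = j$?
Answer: $\frac{29765205}{254661643733} - \frac{6962 i \sqrt{10517}}{254661643733} \approx 0.00011688 - 2.8036 \cdot 10^{-6} i$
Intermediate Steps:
$R{\left(W \right)} = -3 + \left(-94 + W\right) \left(W + \frac{12 + W}{-91 + W}\right)$ ($R{\left(W \right)} = -3 + \left(W + \frac{W + 12}{W - 91}\right) \left(W - 94\right) = -3 + \left(W + \frac{12 + W}{-91 + W}\right) \left(-94 + W\right) = -3 + \left(-94 + W\right) \left(W + \frac{12 + W}{-91 + W}\right)$)
$\frac{1}{\sqrt{-38397 - 3671} + R{\left(150 \right)}} = \frac{1}{\sqrt{-38397 - 3671} + \frac{-855 + 150^{3} - 184 \cdot 150^{2} + 8469 \cdot 150}{-91 + 150}} = \frac{1}{\sqrt{-42068} + \frac{-855 + 3375000 - 4140000 + 1270350}{59}} = \frac{1}{2 i \sqrt{10517} + \frac{-855 + 3375000 - 4140000 + 1270350}{59}} = \frac{1}{2 i \sqrt{10517} + \frac{1}{59} \cdot 504495} = \frac{1}{2 i \sqrt{10517} + \frac{504495}{59}} = \frac{1}{\frac{504495}{59} + 2 i \sqrt{10517}}$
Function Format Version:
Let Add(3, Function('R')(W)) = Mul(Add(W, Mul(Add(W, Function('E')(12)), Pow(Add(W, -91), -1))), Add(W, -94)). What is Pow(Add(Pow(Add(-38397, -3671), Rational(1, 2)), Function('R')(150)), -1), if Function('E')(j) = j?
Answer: Add(Rational(29765205, 254661643733), Mul(Rational(-6962, 254661643733), I, Pow(10517, Rational(1, 2)))) ≈ Add(0.00011688, Mul(-2.8036e-6, I))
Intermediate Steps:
Function('R')(W) = Add(-3, Mul(Add(-94, W), Add(W, Mul(Pow(Add(-91, W), -1), Add(12, W))))) (Function('R')(W) = Add(-3, Mul(Add(W, Mul(Add(W, 12), Pow(Add(W, -91), -1))), Add(W, -94))) = Add(-3, Mul(Add(W, Mul(Add(12, W), Pow(Add(-91, W), -1))), Add(-94, W))) = Add(-3, Mul(Add(W, Mul(Pow(Add(-91, W), -1), Add(12, W))), Add(-94, W))) = Add(-3, Mul(Add(-94, W), Add(W, Mul(Pow(Add(-91, W), -1), Add(12, W))))))
Pow(Add(Pow(Add(-38397, -3671), Rational(1, 2)), Function('R')(150)), -1) = Pow(Add(Pow(Add(-38397, -3671), Rational(1, 2)), Mul(Pow(Add(-91, 150), -1), Add(-855, Pow(150, 3), Mul(-184, Pow(150, 2)), Mul(8469, 150)))), -1) = Pow(Add(Pow(-42068, Rational(1, 2)), Mul(Pow(59, -1), Add(-855, 3375000, Mul(-184, 22500), 1270350))), -1) = Pow(Add(Mul(2, I, Pow(10517, Rational(1, 2))), Mul(Rational(1, 59), Add(-855, 3375000, -4140000, 1270350))), -1) = Pow(Add(Mul(2, I, Pow(10517, Rational(1, 2))), Mul(Rational(1, 59), 504495)), -1) = Pow(Add(Mul(2, I, Pow(10517, Rational(1, 2))), Rational(504495, 59)), -1) = Pow(Add(Rational(504495, 59), Mul(2, I, Pow(10517, Rational(1, 2)))), -1)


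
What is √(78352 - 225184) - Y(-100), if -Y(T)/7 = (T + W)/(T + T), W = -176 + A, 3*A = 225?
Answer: 1407/200 + 4*I*√9177 ≈ 7.035 + 383.19*I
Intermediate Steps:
A = 75 (A = (⅓)*225 = 75)
W = -101 (W = -176 + 75 = -101)
Y(T) = -7*(-101 + T)/(2*T) (Y(T) = -7*(T - 101)/(T + T) = -7*(-101 + T)/(2*T))
√(78352 - 225184) - Y(-100) = √(78352 - 225184) - 7*(101 - 1*(-100))/(2*(-100)) = √(-146832) - 7*(-1)*(101 + 100)/(2*100) = 4*I*√9177 - 7*(-1)*201/(2*100) = 4*I*√9177 - 1*(-1407/200) = 4*I*√9177 + 1407/200 = 1407/200 + 4*I*√9177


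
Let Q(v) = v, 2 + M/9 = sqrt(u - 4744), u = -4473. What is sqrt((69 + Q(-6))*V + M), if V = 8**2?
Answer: 3*sqrt(446 + I*sqrt(9217)) ≈ 63.718 + 6.7803*I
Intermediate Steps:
V = 64
M = -18 + 9*I*sqrt(9217) (M = -18 + 9*sqrt(-4473 - 4744) = -18 + 9*sqrt(-9217) = -18 + 9*(I*sqrt(9217)) = -18 + 9*I*sqrt(9217) ≈ -18.0 + 864.05*I)
sqrt((69 + Q(-6))*V + M) = sqrt((69 - 6)*64 + (-18 + 9*I*sqrt(9217))) = sqrt(63*64 + (-18 + 9*I*sqrt(9217))) = sqrt(4032 + (-18 + 9*I*sqrt(9217))) = sqrt(4014 + 9*I*sqrt(9217))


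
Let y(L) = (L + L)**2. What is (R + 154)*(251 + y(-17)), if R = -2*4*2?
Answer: 194166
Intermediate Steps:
R = -16 (R = -8*2 = -16)
y(L) = 4*L**2 (y(L) = (2*L)**2 = 4*L**2)
(R + 154)*(251 + y(-17)) = (-16 + 154)*(251 + 4*(-17)**2) = 138*(251 + 4*289) = 138*(251 + 1156) = 138*1407 = 194166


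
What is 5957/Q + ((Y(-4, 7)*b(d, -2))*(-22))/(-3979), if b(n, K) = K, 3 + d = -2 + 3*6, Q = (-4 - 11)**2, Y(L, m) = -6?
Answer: 23762303/895275 ≈ 26.542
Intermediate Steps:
Q = 225 (Q = (-15)**2 = 225)
d = 13 (d = -3 + (-2 + 3*6) = -3 + (-2 + 18) = -3 + 16 = 13)
5957/Q + ((Y(-4, 7)*b(d, -2))*(-22))/(-3979) = 5957/225 + (-6*(-2)*(-22))/(-3979) = 5957*(1/225) + (12*(-22))*(-1/3979) = 5957/225 - 264*(-1/3979) = 5957/225 + 264/3979 = 23762303/895275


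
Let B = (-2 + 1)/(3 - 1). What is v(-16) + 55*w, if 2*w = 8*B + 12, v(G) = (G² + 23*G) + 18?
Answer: 126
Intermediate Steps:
B = -½ (B = -1/2 = -1*½ = -½ ≈ -0.50000)
v(G) = 18 + G² + 23*G
w = 4 (w = (8*(-½) + 12)/2 = (-4 + 12)/2 = (½)*8 = 4)
v(-16) + 55*w = (18 + (-16)² + 23*(-16)) + 55*4 = (18 + 256 - 368) + 220 = -94 + 220 = 126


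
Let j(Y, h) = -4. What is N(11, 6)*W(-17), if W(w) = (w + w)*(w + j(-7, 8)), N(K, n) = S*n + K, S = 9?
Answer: 46410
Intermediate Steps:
N(K, n) = K + 9*n (N(K, n) = 9*n + K = K + 9*n)
W(w) = 2*w*(-4 + w) (W(w) = (w + w)*(w - 4) = (2*w)*(-4 + w) = 2*w*(-4 + w))
N(11, 6)*W(-17) = (11 + 9*6)*(2*(-17)*(-4 - 17)) = (11 + 54)*(2*(-17)*(-21)) = 65*714 = 46410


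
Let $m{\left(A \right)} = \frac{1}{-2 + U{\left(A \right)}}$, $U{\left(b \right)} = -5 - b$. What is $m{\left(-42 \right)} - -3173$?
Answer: $\frac{111056}{35} \approx 3173.0$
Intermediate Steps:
$m{\left(A \right)} = \frac{1}{-7 - A}$ ($m{\left(A \right)} = \frac{1}{-2 - \left(5 + A\right)} = \frac{1}{-7 - A}$)
$m{\left(-42 \right)} - -3173 = - \frac{1}{7 - 42} - -3173 = - \frac{1}{-35} + 3173 = \left(-1\right) \left(- \frac{1}{35}\right) + 3173 = \frac{1}{35} + 3173 = \frac{111056}{35}$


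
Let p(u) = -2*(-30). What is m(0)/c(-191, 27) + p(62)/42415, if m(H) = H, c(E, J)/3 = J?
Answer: 12/8483 ≈ 0.0014146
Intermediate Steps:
c(E, J) = 3*J
p(u) = 60
m(0)/c(-191, 27) + p(62)/42415 = 0/((3*27)) + 60/42415 = 0/81 + 60*(1/42415) = 0*(1/81) + 12/8483 = 0 + 12/8483 = 12/8483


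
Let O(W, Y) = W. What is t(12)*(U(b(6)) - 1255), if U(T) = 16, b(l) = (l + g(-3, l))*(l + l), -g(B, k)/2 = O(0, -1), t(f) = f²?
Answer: -178416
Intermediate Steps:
g(B, k) = 0 (g(B, k) = -2*0 = 0)
b(l) = 2*l² (b(l) = (l + 0)*(l + l) = l*(2*l) = 2*l²)
t(12)*(U(b(6)) - 1255) = 12²*(16 - 1255) = 144*(-1239) = -178416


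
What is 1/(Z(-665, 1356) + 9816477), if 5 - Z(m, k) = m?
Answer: 1/9817147 ≈ 1.0186e-7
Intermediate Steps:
Z(m, k) = 5 - m
1/(Z(-665, 1356) + 9816477) = 1/((5 - 1*(-665)) + 9816477) = 1/((5 + 665) + 9816477) = 1/(670 + 9816477) = 1/9817147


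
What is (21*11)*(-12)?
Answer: -2772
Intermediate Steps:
(21*11)*(-12) = 231*(-12) = -2772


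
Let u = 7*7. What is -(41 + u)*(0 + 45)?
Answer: -4050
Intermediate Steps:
u = 49
-(41 + u)*(0 + 45) = -(41 + 49)*(0 + 45) = -90*45 = -1*4050 = -4050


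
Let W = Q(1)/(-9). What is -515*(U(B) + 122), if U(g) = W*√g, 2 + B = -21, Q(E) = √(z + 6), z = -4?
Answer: -62830 + 515*I*√46/9 ≈ -62830.0 + 388.1*I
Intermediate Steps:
Q(E) = √2 (Q(E) = √(-4 + 6) = √2)
B = -23 (B = -2 - 21 = -23)
W = -√2/9 (W = √2/(-9) = √2*(-⅑) = -√2/9 ≈ -0.15713)
U(g) = -√2*√g/9 (U(g) = (-√2/9)*√g = -√2*√g/9)
-515*(U(B) + 122) = -515*(-√2*√(-23)/9 + 122) = -515*(-√2*I*√23/9 + 122) = -515*(-I*√46/9 + 122) = -515*(122 - I*√46/9) = -62830 + 515*I*√46/9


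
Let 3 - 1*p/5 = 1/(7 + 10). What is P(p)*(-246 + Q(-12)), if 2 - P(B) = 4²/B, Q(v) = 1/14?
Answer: -196251/875 ≈ -224.29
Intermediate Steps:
Q(v) = 1/14
p = 250/17 (p = 15 - 5/(7 + 10) = 15 - 5/17 = 250/17 ≈ 14.706)
P(B) = 2 - 16/B (P(B) = 2 - 4²/B = 2 - 16/B)
P(p)*(-246 + Q(-12)) = (2 - 16/250/17)*(-246 + 1/14) = (2 - 16*17/250)*(-3443/14) = (2 - 136/125)*(-3443/14) = (114/125)*(-3443/14) = -196251/875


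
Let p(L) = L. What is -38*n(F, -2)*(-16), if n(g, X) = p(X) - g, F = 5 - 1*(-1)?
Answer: -4864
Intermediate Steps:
F = 6 (F = 5 + 1 = 6)
n(g, X) = X - g
-38*n(F, -2)*(-16) = -38*(-2 - 1*6)*(-16) = -38*(-2 - 6)*(-16) = -38*(-8)*(-16) = 304*(-16) = -4864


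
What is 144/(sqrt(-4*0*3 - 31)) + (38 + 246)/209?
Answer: 284/209 - 144*I*sqrt(31)/31 ≈ 1.3589 - 25.863*I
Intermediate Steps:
144/(sqrt(-4*0*3 - 31)) + (38 + 246)/209 = 144/(sqrt(0*3 - 31)) + 284*(1/209) = 144/(sqrt(0 - 31)) + 284/209 = 144/(sqrt(-31)) + 284/209 = 144/((I*sqrt(31))) + 284/209 = 144*(-I*sqrt(31)/31) + 284/209 = -144*I*sqrt(31)/31 + 284/209 = 284/209 - 144*I*sqrt(31)/31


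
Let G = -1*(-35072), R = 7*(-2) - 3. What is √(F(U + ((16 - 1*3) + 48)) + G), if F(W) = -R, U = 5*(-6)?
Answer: √35089 ≈ 187.32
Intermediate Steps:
U = -30
R = -17 (R = -14 - 3 = -17)
F(W) = 17 (F(W) = -1*(-17) = 17)
G = 35072
√(F(U + ((16 - 1*3) + 48)) + G) = √(17 + 35072) = √35089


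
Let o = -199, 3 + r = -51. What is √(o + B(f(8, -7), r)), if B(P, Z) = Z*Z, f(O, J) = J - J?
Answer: √2717 ≈ 52.125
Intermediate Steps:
r = -54 (r = -3 - 51 = -54)
f(O, J) = 0
B(P, Z) = Z²
√(o + B(f(8, -7), r)) = √(-199 + (-54)²) = √(-199 + 2916) = √2717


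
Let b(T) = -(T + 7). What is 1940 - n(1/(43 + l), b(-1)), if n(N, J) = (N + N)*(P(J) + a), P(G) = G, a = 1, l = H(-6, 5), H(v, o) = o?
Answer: 46565/24 ≈ 1940.2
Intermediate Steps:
l = 5
b(T) = -7 - T (b(T) = -(7 + T) = -7 - T)
n(N, J) = 2*N*(1 + J) (n(N, J) = (N + N)*(J + 1) = (2*N)*(1 + J) = 2*N*(1 + J))
1940 - n(1/(43 + l), b(-1)) = 1940 - 2*(1 + (-7 - 1*(-1)))/(43 + 5) = 1940 - 2*(1 + (-7 + 1))/48 = 1940 - 2*(1 - 6)/48 = 1940 - 2*(-5)/48 = 1940 - 1*(-5/24) = 1940 + 5/24 = 46565/24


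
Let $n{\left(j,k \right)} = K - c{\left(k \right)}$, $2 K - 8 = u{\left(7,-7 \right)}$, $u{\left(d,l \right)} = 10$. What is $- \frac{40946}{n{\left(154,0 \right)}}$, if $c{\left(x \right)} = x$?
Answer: $- \frac{40946}{9} \approx -4549.6$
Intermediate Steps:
$K = 9$ ($K = 4 + \frac{1}{2} \cdot 10 = 4 + 5 = 9$)
$n{\left(j,k \right)} = 9 - k$
$- \frac{40946}{n{\left(154,0 \right)}} = - \frac{40946}{9 - 0} = - \frac{40946}{9 + 0} = - \frac{40946}{9}$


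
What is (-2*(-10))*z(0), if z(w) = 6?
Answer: 120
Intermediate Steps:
(-2*(-10))*z(0) = -2*(-10)*6 = 20*6 = 120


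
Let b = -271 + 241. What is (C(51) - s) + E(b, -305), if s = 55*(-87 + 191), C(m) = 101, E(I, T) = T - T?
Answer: -5619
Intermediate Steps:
b = -30
E(I, T) = 0
s = 5720 (s = 55*104 = 5720)
(C(51) - s) + E(b, -305) = (101 - 1*5720) + 0 = (101 - 5720) + 0 = -5619 + 0 = -5619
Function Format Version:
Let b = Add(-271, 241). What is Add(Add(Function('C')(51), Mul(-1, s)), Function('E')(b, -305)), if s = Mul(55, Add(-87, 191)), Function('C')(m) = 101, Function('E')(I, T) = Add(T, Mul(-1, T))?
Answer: -5619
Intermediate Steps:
b = -30
Function('E')(I, T) = 0
s = 5720 (s = Mul(55, 104) = 5720)
Add(Add(Function('C')(51), Mul(-1, s)), Function('E')(b, -305)) = Add(Add(101, Mul(-1, 5720)), 0) = Add(Add(101, -5720), 0) = Add(-5619, 0) = -5619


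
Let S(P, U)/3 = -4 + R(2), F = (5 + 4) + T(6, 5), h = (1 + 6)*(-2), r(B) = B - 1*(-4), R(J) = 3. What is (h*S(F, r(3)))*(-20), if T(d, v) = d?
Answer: -840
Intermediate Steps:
r(B) = 4 + B (r(B) = B + 4 = 4 + B)
h = -14 (h = 7*(-2) = -14)
F = 15 (F = (5 + 4) + 6 = 9 + 6 = 15)
S(P, U) = -3 (S(P, U) = 3*(-4 + 3) = 3*(-1) = -3)
(h*S(F, r(3)))*(-20) = -14*(-3)*(-20) = 42*(-20) = -840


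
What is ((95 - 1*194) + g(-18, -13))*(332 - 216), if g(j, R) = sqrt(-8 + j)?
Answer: -11484 + 116*I*sqrt(26) ≈ -11484.0 + 591.49*I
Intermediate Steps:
((95 - 1*194) + g(-18, -13))*(332 - 216) = ((95 - 1*194) + sqrt(-8 - 18))*(332 - 216) = ((95 - 194) + sqrt(-26))*116 = (-99 + I*sqrt(26))*116 = -11484 + 116*I*sqrt(26)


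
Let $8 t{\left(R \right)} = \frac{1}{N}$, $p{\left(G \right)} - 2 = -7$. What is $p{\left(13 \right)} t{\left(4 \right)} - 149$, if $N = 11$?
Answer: $- \frac{13117}{88} \approx -149.06$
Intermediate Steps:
$p{\left(G \right)} = -5$ ($p{\left(G \right)} = 2 - 7 = -5$)
$t{\left(R \right)} = \frac{1}{88}$ ($t{\left(R \right)} = \frac{1}{8 \cdot 11} = \frac{1}{8} \cdot \frac{1}{11} = \frac{1}{88}$)
$p{\left(13 \right)} t{\left(4 \right)} - 149 = \left(-5\right) \frac{1}{88} - 149 = - \frac{5}{88} - 149 = - \frac{13117}{88}$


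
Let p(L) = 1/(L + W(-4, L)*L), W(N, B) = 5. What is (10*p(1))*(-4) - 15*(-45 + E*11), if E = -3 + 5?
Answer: 1015/3 ≈ 338.33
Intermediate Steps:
E = 2
p(L) = 1/(6*L) (p(L) = 1/(L + 5*L) = 1/(6*L))
(10*p(1))*(-4) - 15*(-45 + E*11) = (10*((1/6)/1))*(-4) - 15*(-45 + 2*11) = (10*((1/6)*1))*(-4) - 15*(-45 + 22) = (10*(1/6))*(-4) - 15*(-23) = (5/3)*(-4) - 1*(-345) = -20/3 + 345 = 1015/3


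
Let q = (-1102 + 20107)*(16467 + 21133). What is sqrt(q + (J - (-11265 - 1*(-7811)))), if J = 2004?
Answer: sqrt(714593458) ≈ 26732.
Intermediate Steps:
q = 714588000 (q = 19005*37600 = 714588000)
sqrt(q + (J - (-11265 - 1*(-7811)))) = sqrt(714588000 + (2004 - (-11265 - 1*(-7811)))) = sqrt(714588000 + (2004 - (-11265 + 7811))) = sqrt(714588000 + (2004 - 1*(-3454))) = sqrt(714588000 + (2004 + 3454)) = sqrt(714588000 + 5458) = sqrt(714593458)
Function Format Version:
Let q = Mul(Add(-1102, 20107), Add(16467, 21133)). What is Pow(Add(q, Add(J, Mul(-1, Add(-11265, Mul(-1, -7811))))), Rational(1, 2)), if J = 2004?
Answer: Pow(714593458, Rational(1, 2)) ≈ 26732.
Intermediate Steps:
q = 714588000 (q = Mul(19005, 37600) = 714588000)
Pow(Add(q, Add(J, Mul(-1, Add(-11265, Mul(-1, -7811))))), Rational(1, 2)) = Pow(Add(714588000, Add(2004, Mul(-1, Add(-11265, Mul(-1, -7811))))), Rational(1, 2)) = Pow(Add(714588000, Add(2004, Mul(-1, Add(-11265, 7811)))), Rational(1, 2)) = Pow(Add(714588000, Add(2004, Mul(-1, -3454))), Rational(1, 2)) = Pow(Add(714588000, Add(2004, 3454)), Rational(1, 2)) = Pow(Add(714588000, 5458), Rational(1, 2)) = Pow(714593458, Rational(1, 2))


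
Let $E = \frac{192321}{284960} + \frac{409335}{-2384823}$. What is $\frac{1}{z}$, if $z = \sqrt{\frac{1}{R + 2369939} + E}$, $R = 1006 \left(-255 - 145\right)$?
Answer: $\frac{4 \sqrt{127515851800746639671237196035090}}{32043507673879777} \approx 1.4096$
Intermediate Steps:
$R = -402400$ ($R = 1006 \left(-400\right) = -402400$)
$E = \frac{114002480861}{226526387360}$ ($E = 192321 \cdot \frac{1}{284960} + 409335 \left(- \frac{1}{2384823}\right) = \frac{192321}{284960} - \frac{136445}{794941} = \frac{114002480861}{226526387360} \approx 0.50326$)
$z = \frac{\sqrt{127515851800746639671237196035090}}{15917839344996680}$ ($z = \sqrt{\frac{1}{-402400 + 2369939} + \frac{114002480861}{226526387360}} = \sqrt{\frac{1}{1967539} + \frac{114002480861}{226526387360}} = \sqrt{\frac{32043507673879777}{63671357379986720}} = \frac{\sqrt{127515851800746639671237196035090}}{15917839344996680} \approx 0.70941$)
$\frac{1}{z} = \frac{1}{\frac{1}{15917839344996680} \sqrt{127515851800746639671237196035090}} = \frac{4 \sqrt{127515851800746639671237196035090}}{32043507673879777}$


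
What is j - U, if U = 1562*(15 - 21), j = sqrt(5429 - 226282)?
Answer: 9372 + I*sqrt(220853) ≈ 9372.0 + 469.95*I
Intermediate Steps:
j = I*sqrt(220853) (j = sqrt(-220853) = I*sqrt(220853) ≈ 469.95*I)
U = -9372 (U = 1562*(-6) = -9372)
j - U = I*sqrt(220853) - 1*(-9372) = I*sqrt(220853) + 9372 = 9372 + I*sqrt(220853)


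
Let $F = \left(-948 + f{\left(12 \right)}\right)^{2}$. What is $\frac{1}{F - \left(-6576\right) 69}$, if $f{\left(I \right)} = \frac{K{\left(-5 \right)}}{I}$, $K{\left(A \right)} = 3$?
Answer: $\frac{16}{21631585} \approx 7.3966 \cdot 10^{-7}$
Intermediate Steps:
$f{\left(I \right)} = \frac{3}{I}$
$F = \frac{14371681}{16}$ ($F = \left(-948 + \frac{3}{12}\right)^{2} = \left(-948 + 3 \cdot \frac{1}{12}\right)^{2} = \left(-948 + \frac{1}{4}\right)^{2} = \left(- \frac{3791}{4}\right)^{2} = \frac{14371681}{16} \approx 8.9823 \cdot 10^{5}$)
$\frac{1}{F - \left(-6576\right) 69} = \frac{1}{\frac{14371681}{16} - \left(-6576\right) 69} = \frac{1}{\frac{14371681}{16} - -453744} = \frac{1}{\frac{14371681}{16} + 453744} = \frac{1}{\frac{21631585}{16}} = \frac{16}{21631585}$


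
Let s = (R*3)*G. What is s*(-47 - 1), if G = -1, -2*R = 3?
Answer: -216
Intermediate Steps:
R = -3/2 (R = -½*3 = -3/2 ≈ -1.5000)
s = 9/2 (s = -3/2*3*(-1) = -9/2*(-1) = 9/2 ≈ 4.5000)
s*(-47 - 1) = 9*(-47 - 1)/2 = (9/2)*(-48) = -216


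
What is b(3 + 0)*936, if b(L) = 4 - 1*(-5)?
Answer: 8424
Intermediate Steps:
b(L) = 9 (b(L) = 4 + 5 = 9)
b(3 + 0)*936 = 9*936 = 8424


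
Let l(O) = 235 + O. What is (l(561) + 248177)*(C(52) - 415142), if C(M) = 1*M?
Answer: -103346202570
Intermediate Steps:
C(M) = M
(l(561) + 248177)*(C(52) - 415142) = ((235 + 561) + 248177)*(52 - 415142) = (796 + 248177)*(-415090) = 248973*(-415090) = -103346202570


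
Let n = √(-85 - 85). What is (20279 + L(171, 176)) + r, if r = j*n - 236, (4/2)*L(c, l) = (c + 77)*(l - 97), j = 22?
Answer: 29839 + 22*I*√170 ≈ 29839.0 + 286.84*I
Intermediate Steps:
n = I*√170 (n = √(-170) = I*√170 ≈ 13.038*I)
L(c, l) = (-97 + l)*(77 + c)/2 (L(c, l) = ((c + 77)*(l - 97))/2 = ((77 + c)*(-97 + l))/2 = ((-97 + l)*(77 + c))/2 = (-97 + l)*(77 + c)/2)
r = -236 + 22*I*√170 (r = 22*(I*√170) - 236 = 22*I*√170 - 236 = -236 + 22*I*√170 ≈ -236.0 + 286.84*I)
(20279 + L(171, 176)) + r = (20279 + (-7469/2 - 97/2*171 + (77/2)*176 + (½)*171*176)) + (-236 + 22*I*√170) = (20279 + (-7469/2 - 16587/2 + 6776 + 15048)) + (-236 + 22*I*√170) = (20279 + 9796) + (-236 + 22*I*√170) = 30075 + (-236 + 22*I*√170) = 29839 + 22*I*√170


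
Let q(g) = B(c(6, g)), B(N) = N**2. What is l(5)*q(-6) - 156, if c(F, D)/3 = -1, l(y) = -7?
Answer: -219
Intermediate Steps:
c(F, D) = -3 (c(F, D) = 3*(-1) = -3)
q(g) = 9 (q(g) = (-3)**2 = 9)
l(5)*q(-6) - 156 = -7*9 - 156 = -63 - 156 = -219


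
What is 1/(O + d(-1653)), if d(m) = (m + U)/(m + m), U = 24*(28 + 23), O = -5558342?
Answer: -1102/6125292741 ≈ -1.7991e-7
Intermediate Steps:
U = 1224 (U = 24*51 = 1224)
d(m) = (1224 + m)/(2*m) (d(m) = (m + 1224)/(m + m) = (1224 + m)/((2*m)) = (1224 + m)*(1/(2*m)) = (1224 + m)/(2*m))
1/(O + d(-1653)) = 1/(-5558342 + (1/2)*(1224 - 1653)/(-1653)) = 1/(-5558342 + (1/2)*(-1/1653)*(-429)) = 1/(-5558342 + 143/1102) = 1/(-6125292741/1102) = -1102/6125292741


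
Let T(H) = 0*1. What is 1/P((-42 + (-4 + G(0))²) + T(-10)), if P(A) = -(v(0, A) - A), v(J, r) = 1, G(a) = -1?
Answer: -1/18 ≈ -0.055556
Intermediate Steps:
T(H) = 0
P(A) = -1 + A (P(A) = -(1 - A) = -1 + A)
1/P((-42 + (-4 + G(0))²) + T(-10)) = 1/(-1 + ((-42 + (-4 - 1)²) + 0)) = 1/(-1 + ((-42 + (-5)²) + 0)) = 1/(-1 + ((-42 + 25) + 0)) = 1/(-1 + (-17 + 0)) = 1/(-1 - 17) = 1/(-18) = -1/18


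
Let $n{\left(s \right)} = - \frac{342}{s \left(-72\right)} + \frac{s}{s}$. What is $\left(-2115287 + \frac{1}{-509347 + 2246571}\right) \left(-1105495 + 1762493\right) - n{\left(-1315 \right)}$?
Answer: $- \frac{396848674667360429742}{285556195} \approx -1.3897 \cdot 10^{12}$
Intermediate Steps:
$n{\left(s \right)} = 1 + \frac{19}{4 s}$ ($n{\left(s \right)} = - \frac{342}{\left(-72\right) s} + 1 = - 342 \left(- \frac{1}{72 s}\right) + 1 = \frac{19}{4 s} + 1 = 1 + \frac{19}{4 s}$)
$\left(-2115287 + \frac{1}{-509347 + 2246571}\right) \left(-1105495 + 1762493\right) - n{\left(-1315 \right)} = \left(-2115287 + \frac{1}{-509347 + 2246571}\right) \left(-1105495 + 1762493\right) - \frac{\frac{19}{4} - 1315}{-1315} = \left(-2115287 + \frac{1}{1737224}\right) 656998 - \left(- \frac{1}{1315}\right) \left(- \frac{5241}{4}\right) = \left(-2115287 + \frac{1}{1737224}\right) 656998 - \frac{5241}{5260} = \left(- \frac{3674727343287}{1737224}\right) 656998 - \frac{5241}{5260} = - \frac{1207144257542436213}{868612} - \frac{5241}{5260} = - \frac{396848674667360429742}{285556195}$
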